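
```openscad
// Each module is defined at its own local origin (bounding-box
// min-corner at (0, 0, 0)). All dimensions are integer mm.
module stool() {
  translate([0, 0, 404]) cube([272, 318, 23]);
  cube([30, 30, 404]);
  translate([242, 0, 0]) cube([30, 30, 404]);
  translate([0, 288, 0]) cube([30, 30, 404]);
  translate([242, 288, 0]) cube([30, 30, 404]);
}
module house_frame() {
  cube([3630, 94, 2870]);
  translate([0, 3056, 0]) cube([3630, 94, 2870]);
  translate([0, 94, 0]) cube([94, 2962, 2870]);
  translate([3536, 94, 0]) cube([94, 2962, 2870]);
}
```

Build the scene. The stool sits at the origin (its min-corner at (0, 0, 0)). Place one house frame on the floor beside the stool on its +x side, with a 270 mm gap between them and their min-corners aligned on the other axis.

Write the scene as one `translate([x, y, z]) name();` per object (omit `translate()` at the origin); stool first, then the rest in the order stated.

stool();
translate([542, 0, 0]) house_frame();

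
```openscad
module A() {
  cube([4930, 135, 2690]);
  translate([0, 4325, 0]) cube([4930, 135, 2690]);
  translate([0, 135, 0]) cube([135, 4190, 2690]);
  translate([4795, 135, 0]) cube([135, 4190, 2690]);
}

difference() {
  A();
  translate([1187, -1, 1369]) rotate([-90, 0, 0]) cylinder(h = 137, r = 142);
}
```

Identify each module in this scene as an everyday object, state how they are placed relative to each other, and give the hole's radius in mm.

The subtracted cylinder has r = 142 mm.

A is a house frame. The house frame has a circular hole through its front wall. The hole's radius is 142 mm.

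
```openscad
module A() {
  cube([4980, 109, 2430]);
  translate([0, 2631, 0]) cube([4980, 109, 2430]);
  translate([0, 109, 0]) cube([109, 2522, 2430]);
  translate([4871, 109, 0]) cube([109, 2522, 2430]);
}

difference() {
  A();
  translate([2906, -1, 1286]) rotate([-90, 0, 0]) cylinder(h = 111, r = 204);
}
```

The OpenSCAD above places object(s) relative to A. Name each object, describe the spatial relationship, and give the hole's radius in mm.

A is a house frame. The house frame has a circular hole through its front wall. The hole's radius is 204 mm.

The subtracted cylinder has r = 204 mm.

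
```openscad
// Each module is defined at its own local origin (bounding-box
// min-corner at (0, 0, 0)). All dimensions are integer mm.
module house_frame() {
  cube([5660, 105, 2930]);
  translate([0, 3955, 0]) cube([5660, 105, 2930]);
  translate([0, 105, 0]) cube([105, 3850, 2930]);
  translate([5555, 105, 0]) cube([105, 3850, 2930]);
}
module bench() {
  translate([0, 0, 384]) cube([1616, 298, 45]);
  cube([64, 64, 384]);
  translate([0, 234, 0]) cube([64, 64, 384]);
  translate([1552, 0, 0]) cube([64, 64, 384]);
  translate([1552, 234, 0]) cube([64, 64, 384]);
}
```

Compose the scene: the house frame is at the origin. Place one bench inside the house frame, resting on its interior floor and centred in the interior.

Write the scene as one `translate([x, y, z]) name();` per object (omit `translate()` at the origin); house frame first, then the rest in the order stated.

house_frame();
translate([2022, 1881, 0]) bench();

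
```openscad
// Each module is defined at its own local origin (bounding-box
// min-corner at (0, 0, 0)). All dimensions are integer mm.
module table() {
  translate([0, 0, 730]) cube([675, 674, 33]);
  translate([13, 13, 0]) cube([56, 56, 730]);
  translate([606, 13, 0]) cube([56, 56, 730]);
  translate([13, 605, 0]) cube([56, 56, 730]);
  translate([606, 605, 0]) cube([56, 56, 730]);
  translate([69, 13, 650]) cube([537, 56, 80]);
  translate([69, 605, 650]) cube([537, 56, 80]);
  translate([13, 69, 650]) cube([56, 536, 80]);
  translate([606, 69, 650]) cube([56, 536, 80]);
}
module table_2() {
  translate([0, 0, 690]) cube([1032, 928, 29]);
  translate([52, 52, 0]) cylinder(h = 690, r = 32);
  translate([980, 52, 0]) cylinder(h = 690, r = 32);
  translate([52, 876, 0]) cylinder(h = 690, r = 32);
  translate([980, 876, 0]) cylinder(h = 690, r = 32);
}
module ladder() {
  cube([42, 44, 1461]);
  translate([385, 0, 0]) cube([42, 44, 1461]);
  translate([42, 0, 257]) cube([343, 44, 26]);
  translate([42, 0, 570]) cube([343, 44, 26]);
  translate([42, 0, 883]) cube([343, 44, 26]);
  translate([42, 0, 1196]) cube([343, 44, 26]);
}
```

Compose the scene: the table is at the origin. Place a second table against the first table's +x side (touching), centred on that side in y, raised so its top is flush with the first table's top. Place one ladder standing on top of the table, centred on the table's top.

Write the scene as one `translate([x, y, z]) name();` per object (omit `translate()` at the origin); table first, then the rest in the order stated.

table();
translate([675, -127, 44]) table_2();
translate([124, 315, 763]) ladder();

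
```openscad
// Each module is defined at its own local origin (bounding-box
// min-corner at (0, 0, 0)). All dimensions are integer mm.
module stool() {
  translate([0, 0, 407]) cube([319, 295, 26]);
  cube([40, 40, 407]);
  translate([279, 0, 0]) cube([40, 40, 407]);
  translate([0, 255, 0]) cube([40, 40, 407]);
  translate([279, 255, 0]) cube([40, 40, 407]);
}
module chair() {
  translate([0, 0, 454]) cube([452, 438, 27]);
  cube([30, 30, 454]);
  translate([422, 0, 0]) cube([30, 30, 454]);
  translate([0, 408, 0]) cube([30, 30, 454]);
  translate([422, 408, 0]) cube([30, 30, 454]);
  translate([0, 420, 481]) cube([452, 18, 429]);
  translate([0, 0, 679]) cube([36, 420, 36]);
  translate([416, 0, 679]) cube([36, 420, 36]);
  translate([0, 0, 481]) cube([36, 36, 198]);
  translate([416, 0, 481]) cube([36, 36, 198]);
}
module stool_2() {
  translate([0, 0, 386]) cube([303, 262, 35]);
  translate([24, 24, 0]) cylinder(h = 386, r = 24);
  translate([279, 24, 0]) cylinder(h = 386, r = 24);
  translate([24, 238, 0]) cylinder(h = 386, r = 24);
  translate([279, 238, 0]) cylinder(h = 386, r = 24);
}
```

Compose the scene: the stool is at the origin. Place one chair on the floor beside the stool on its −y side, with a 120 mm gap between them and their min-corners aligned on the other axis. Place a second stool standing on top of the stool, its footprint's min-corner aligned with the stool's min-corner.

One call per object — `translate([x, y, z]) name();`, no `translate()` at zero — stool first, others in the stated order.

stool();
translate([0, -558, 0]) chair();
translate([0, 0, 433]) stool_2();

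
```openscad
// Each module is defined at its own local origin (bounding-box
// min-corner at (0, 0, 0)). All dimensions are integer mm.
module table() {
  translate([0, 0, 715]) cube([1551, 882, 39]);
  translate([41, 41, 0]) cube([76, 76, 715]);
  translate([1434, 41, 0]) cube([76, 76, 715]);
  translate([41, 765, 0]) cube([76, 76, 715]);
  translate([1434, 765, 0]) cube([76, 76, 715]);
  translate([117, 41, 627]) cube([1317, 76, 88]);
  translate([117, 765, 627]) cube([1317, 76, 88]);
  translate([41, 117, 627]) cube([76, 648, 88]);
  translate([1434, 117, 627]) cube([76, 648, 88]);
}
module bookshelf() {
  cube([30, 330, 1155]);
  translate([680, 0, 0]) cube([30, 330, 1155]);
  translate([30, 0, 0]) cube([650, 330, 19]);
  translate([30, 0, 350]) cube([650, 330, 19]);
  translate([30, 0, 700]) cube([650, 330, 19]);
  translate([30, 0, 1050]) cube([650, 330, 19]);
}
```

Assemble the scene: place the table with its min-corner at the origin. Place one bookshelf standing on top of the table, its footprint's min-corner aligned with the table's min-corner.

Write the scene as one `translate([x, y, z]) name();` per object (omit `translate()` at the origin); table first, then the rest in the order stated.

table();
translate([0, 0, 754]) bookshelf();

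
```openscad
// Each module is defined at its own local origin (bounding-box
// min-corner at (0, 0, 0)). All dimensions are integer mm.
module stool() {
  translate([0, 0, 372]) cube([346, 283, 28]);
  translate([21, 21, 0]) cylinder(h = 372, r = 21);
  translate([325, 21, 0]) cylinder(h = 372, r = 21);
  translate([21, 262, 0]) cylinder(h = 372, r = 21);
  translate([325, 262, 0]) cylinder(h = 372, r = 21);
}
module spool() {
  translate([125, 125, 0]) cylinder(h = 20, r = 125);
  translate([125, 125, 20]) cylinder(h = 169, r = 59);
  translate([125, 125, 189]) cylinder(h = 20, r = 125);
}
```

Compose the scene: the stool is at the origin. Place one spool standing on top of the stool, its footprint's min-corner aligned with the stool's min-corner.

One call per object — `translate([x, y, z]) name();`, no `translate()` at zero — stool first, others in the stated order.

stool();
translate([0, 0, 400]) spool();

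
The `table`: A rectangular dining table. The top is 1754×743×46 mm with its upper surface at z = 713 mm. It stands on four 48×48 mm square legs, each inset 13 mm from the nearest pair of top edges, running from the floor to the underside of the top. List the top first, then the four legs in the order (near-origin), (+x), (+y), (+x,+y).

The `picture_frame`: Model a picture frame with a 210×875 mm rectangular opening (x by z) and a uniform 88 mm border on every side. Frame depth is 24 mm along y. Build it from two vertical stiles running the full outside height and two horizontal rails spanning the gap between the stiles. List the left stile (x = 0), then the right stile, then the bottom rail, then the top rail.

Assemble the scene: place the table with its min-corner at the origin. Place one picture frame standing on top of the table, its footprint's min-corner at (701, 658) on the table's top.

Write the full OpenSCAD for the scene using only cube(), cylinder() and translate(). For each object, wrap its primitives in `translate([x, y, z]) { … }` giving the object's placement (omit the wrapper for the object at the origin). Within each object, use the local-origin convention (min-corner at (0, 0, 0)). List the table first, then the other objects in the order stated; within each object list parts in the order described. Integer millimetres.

translate([0, 0, 667]) cube([1754, 743, 46]);
translate([13, 13, 0]) cube([48, 48, 667]);
translate([1693, 13, 0]) cube([48, 48, 667]);
translate([13, 682, 0]) cube([48, 48, 667]);
translate([1693, 682, 0]) cube([48, 48, 667]);
translate([701, 658, 713]) {
  cube([88, 24, 1051]);
  translate([298, 0, 0]) cube([88, 24, 1051]);
  translate([88, 0, 0]) cube([210, 24, 88]);
  translate([88, 0, 963]) cube([210, 24, 88]);
}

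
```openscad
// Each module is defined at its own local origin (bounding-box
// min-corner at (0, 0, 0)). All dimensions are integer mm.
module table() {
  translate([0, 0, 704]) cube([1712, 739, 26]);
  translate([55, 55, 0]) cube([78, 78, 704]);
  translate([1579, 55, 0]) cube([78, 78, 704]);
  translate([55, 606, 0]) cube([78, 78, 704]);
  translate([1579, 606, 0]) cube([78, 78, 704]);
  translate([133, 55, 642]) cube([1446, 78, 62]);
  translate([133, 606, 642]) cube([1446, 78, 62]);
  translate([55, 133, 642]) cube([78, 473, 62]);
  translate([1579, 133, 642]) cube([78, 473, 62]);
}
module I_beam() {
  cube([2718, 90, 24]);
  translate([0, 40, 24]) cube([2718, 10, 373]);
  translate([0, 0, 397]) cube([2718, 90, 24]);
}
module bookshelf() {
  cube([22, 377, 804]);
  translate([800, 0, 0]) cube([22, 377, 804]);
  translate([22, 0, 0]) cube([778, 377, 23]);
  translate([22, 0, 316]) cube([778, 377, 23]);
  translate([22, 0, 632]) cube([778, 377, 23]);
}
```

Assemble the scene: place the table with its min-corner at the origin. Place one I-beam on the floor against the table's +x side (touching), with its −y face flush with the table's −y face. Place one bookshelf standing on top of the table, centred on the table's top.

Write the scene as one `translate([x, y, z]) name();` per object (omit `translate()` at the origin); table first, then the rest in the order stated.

table();
translate([1712, 0, 0]) I_beam();
translate([445, 181, 730]) bookshelf();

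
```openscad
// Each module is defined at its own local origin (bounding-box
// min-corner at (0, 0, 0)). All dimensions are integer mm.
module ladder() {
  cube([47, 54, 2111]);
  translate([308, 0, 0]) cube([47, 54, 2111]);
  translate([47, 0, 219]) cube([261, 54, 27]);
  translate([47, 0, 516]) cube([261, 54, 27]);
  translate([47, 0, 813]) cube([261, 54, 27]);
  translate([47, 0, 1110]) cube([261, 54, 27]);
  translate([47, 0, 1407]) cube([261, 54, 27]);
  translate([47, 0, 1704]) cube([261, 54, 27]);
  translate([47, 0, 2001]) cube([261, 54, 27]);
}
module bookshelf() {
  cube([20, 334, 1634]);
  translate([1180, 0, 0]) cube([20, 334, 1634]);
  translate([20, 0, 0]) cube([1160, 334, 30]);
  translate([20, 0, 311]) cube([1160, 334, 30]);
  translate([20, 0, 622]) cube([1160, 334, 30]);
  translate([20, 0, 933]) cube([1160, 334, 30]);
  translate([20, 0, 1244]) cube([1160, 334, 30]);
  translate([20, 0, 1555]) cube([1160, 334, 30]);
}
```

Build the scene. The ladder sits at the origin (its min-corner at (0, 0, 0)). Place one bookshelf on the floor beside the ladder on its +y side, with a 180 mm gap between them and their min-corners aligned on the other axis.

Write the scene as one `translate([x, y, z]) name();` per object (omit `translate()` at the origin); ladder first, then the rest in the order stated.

ladder();
translate([0, 234, 0]) bookshelf();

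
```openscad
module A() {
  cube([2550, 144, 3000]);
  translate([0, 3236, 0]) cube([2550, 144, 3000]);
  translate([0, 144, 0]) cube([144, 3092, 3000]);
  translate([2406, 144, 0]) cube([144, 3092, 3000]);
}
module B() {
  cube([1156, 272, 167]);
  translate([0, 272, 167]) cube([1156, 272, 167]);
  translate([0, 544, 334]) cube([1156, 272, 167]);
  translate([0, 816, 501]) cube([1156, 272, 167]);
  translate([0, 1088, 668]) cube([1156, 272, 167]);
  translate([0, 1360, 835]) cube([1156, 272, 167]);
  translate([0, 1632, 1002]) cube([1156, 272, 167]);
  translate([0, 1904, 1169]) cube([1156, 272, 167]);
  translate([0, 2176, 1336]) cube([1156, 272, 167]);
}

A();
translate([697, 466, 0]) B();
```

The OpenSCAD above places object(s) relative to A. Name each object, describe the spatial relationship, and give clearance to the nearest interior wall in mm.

Clearances: x = 553, y = 322; minimum 322 mm.

A is a house frame. B is a staircase. The staircase sits inside the house frame, centred. The clearance to the nearest interior wall is 322 mm.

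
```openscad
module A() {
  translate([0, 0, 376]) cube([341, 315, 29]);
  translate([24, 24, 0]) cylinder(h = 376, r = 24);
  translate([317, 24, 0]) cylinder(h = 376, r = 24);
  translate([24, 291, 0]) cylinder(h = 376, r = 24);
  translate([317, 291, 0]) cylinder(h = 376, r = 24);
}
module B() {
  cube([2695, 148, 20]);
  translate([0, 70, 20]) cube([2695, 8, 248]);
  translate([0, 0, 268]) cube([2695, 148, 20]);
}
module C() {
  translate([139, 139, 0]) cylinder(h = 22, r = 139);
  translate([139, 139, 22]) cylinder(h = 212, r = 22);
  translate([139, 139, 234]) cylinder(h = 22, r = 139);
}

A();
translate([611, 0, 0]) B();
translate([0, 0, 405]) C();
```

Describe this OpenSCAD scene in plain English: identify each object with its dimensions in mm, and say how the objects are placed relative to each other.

A is a four-legged stool. The seat is a 341×315×29 mm slab whose top surface is at z = 405 mm; four round legs, each 48 mm in diameter, run from the floor (z = 0) to the underside of the seat, each leg's axis is inset half a diameter from the nearest pair of seat edges (so the leg's bounding box is flush with the corner).

B is an I-beam lying along x, 2695 mm long. Overall section height 288 mm. Two flanges 148 mm wide (y) and 20 mm thick, one on the floor and one at the top; a web 8 mm thick runs between them, centred on the flange width.

C is a spool: two coaxial disc flanges of radius 139 mm and thickness 22 mm, joined by a core cylinder of radius 22 mm and height 212 mm. The lower flange rests on z = 0 and the three cylinders share a vertical axis.

The I-beam is on the floor beside the stool on its +x side. The spool is on top of the stool.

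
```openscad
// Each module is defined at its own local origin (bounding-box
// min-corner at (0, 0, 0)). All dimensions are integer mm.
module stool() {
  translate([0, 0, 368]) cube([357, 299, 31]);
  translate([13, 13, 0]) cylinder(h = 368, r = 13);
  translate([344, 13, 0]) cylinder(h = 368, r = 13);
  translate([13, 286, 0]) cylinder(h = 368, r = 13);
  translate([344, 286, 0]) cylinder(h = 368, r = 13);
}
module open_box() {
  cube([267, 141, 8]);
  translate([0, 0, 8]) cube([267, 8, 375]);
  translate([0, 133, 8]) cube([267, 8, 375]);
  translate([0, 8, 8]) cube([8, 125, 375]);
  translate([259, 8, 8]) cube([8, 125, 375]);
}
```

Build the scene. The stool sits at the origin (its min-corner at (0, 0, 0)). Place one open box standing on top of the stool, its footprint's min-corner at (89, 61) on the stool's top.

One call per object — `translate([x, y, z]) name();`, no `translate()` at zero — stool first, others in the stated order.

stool();
translate([89, 61, 399]) open_box();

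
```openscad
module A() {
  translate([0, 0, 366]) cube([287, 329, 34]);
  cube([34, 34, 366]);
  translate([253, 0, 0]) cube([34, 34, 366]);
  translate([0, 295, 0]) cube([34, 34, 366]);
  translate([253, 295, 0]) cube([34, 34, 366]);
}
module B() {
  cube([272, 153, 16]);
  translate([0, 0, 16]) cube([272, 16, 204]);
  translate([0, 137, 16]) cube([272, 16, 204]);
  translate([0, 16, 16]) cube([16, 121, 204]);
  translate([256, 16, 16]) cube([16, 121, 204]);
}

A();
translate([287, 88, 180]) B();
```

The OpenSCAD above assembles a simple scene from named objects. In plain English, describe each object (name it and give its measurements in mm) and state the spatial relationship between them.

A is a simple wooden stool: a rectangular seat 287 mm (x) by 329 mm (y), 34 mm thick, top face at z = 400 mm, on four square legs, each 34×34 mm in cross-section. The legs rest on z = 0, each flush with a corner of the seat.

B is an open-topped rectangular box: outside dimensions 272×153×220 mm, with a uniform wall and base thickness of 16 mm. The base is a full 272×153 slab on the floor; four walls sit on top of the base. The front and back walls (the −y and +y sides) span the full width; the two side walls fit between them.

The open box is beside the stool with their tops flush at z = 400.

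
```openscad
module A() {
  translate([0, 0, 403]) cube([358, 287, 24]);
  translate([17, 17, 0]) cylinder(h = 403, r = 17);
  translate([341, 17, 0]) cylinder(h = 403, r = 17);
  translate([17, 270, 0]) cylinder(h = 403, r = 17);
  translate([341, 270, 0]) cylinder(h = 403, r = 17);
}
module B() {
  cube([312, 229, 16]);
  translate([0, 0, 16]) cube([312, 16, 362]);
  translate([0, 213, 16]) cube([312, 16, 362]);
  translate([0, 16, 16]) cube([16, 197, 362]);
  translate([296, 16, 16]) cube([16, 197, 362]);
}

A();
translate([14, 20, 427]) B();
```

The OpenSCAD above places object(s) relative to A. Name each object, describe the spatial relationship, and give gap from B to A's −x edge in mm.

The open box's min-x is at 14; the stool's min-x is 0; gap = 14 mm.

A is a stool. B is an open box. The open box is on top of the stool. The gap from the open box to the stool's −x edge is 14 mm.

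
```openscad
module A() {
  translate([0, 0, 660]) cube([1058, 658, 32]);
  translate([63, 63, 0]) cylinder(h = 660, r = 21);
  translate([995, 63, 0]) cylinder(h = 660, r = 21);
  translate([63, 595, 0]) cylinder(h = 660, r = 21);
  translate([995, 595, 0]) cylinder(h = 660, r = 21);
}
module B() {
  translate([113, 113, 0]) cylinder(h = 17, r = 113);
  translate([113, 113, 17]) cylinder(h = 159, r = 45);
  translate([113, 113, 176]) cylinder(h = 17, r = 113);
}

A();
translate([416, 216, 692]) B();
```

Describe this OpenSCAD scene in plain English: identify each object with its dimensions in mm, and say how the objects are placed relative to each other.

A is a rectangular dining table. The top is 1058×658×32 mm with its upper surface at z = 692 mm. It stands on four round legs of 42 mm diameter, each leg's bounding box inset 42 mm from the nearest pair of top edges, running from the floor to the underside of the top.

B is a spool: two coaxial disc flanges of radius 113 mm and thickness 17 mm, joined by a core cylinder of radius 45 mm and height 159 mm. The lower flange rests on z = 0 and the three cylinders share a vertical axis.

The spool is on top of the table, centred.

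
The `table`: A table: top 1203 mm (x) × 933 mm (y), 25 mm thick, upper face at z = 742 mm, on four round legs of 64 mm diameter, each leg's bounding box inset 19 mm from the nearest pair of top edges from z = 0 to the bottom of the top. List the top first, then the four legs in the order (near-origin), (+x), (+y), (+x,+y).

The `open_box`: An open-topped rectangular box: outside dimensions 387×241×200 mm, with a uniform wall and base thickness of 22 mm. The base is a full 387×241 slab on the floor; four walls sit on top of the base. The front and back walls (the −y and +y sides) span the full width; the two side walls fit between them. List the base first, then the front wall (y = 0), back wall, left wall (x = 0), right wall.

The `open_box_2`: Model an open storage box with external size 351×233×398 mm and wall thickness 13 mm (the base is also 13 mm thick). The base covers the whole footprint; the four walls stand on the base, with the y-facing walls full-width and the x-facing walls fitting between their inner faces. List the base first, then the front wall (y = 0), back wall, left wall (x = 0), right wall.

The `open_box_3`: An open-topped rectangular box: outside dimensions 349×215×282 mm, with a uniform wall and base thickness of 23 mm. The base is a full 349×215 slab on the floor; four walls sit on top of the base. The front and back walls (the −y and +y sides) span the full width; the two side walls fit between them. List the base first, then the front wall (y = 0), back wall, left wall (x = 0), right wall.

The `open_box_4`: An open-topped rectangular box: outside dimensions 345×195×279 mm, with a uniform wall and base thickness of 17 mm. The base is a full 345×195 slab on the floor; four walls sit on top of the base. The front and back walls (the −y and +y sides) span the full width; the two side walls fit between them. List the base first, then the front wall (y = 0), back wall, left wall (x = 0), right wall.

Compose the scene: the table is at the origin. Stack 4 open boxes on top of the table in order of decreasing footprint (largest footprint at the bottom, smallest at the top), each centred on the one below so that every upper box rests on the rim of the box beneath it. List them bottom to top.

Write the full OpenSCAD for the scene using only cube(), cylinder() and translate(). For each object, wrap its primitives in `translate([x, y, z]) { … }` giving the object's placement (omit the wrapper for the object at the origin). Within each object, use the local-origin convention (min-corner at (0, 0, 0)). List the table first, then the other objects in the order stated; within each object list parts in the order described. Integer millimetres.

translate([0, 0, 717]) cube([1203, 933, 25]);
translate([51, 51, 0]) cylinder(h = 717, r = 32);
translate([1152, 51, 0]) cylinder(h = 717, r = 32);
translate([51, 882, 0]) cylinder(h = 717, r = 32);
translate([1152, 882, 0]) cylinder(h = 717, r = 32);
translate([408, 346, 742]) {
  cube([387, 241, 22]);
  translate([0, 0, 22]) cube([387, 22, 178]);
  translate([0, 219, 22]) cube([387, 22, 178]);
  translate([0, 22, 22]) cube([22, 197, 178]);
  translate([365, 22, 22]) cube([22, 197, 178]);
}
translate([426, 350, 942]) {
  cube([351, 233, 13]);
  translate([0, 0, 13]) cube([351, 13, 385]);
  translate([0, 220, 13]) cube([351, 13, 385]);
  translate([0, 13, 13]) cube([13, 207, 385]);
  translate([338, 13, 13]) cube([13, 207, 385]);
}
translate([427, 359, 1340]) {
  cube([349, 215, 23]);
  translate([0, 0, 23]) cube([349, 23, 259]);
  translate([0, 192, 23]) cube([349, 23, 259]);
  translate([0, 23, 23]) cube([23, 169, 259]);
  translate([326, 23, 23]) cube([23, 169, 259]);
}
translate([429, 369, 1622]) {
  cube([345, 195, 17]);
  translate([0, 0, 17]) cube([345, 17, 262]);
  translate([0, 178, 17]) cube([345, 17, 262]);
  translate([0, 17, 17]) cube([17, 161, 262]);
  translate([328, 17, 17]) cube([17, 161, 262]);
}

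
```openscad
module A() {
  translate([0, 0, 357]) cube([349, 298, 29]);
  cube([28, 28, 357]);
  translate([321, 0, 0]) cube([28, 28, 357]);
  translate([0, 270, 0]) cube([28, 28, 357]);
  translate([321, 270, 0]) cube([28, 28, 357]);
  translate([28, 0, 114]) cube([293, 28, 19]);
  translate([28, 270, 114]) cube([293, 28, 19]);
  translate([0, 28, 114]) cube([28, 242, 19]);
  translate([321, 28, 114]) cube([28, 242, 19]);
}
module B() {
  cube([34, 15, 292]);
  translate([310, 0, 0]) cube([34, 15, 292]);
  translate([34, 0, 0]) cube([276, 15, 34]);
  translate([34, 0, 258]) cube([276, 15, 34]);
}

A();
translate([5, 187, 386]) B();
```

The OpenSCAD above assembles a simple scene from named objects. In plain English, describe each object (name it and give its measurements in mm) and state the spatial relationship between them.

A is a four-legged stool. The seat is 349×298 mm, 29 mm thick, top at z = 386 mm. It stands on four square legs, each 28×28 mm in cross-section, from z = 0 to the seat underside, each flush with a corner of the seat. Four stretchers, 28 mm wide and 19 mm tall, connect adjacent legs with their undersides at z = 114 mm, each running between the inner faces of the legs it joins and aligned with the legs' outer faces on the other axis.

B is a rectangular picture frame lying in the x–z plane (depth along y). The opening is 276 mm wide (x) by 224 mm tall (z), surrounded by a border 34 mm wide on all four sides. The frame is 15 mm deep and is made of two full-height vertical stiles with two horizontal rails fitted between them.

The picture frame is on top of the stool.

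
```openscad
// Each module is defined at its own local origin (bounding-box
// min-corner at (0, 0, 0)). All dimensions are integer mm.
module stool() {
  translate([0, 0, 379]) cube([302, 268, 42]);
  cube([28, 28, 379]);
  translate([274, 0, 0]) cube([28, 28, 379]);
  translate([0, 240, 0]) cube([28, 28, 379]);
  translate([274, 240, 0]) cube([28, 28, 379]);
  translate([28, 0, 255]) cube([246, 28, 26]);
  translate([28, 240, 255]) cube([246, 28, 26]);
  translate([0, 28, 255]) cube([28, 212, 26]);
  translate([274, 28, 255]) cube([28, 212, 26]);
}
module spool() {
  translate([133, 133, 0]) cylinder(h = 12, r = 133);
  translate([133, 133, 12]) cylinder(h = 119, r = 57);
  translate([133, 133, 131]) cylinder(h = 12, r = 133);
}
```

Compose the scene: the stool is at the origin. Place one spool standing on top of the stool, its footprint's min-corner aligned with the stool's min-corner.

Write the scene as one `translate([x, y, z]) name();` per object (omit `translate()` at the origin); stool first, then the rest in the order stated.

stool();
translate([0, 0, 421]) spool();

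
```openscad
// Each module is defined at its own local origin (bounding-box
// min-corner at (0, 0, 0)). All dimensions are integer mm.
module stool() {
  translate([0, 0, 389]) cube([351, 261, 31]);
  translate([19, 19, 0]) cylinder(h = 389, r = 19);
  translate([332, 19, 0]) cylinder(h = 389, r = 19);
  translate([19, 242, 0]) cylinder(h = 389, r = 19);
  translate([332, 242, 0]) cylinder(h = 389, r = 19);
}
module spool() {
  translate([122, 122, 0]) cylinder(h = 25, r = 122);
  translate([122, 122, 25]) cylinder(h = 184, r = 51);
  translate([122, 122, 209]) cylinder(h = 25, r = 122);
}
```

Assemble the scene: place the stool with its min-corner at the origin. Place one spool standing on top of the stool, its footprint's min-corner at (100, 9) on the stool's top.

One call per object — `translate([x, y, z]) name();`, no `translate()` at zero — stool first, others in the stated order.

stool();
translate([100, 9, 420]) spool();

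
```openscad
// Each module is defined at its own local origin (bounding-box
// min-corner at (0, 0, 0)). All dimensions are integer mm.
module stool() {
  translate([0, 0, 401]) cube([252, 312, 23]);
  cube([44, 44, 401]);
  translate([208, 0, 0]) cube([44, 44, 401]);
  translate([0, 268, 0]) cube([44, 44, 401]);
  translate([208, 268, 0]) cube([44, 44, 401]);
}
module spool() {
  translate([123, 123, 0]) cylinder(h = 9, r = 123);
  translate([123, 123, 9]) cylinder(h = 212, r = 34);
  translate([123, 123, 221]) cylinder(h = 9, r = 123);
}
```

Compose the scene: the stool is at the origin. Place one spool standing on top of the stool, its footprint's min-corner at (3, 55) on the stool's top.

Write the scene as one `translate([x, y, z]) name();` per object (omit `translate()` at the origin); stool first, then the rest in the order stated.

stool();
translate([3, 55, 424]) spool();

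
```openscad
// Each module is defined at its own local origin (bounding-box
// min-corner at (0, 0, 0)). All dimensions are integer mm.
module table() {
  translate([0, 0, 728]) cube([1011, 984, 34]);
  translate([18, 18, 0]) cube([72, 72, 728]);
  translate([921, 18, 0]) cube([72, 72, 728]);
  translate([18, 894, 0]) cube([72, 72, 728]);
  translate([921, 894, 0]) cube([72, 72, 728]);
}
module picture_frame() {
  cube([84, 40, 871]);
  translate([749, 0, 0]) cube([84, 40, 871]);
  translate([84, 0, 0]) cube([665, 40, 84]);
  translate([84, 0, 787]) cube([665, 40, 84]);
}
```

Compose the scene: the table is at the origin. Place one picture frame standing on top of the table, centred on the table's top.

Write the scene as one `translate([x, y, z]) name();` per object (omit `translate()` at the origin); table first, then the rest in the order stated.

table();
translate([89, 472, 762]) picture_frame();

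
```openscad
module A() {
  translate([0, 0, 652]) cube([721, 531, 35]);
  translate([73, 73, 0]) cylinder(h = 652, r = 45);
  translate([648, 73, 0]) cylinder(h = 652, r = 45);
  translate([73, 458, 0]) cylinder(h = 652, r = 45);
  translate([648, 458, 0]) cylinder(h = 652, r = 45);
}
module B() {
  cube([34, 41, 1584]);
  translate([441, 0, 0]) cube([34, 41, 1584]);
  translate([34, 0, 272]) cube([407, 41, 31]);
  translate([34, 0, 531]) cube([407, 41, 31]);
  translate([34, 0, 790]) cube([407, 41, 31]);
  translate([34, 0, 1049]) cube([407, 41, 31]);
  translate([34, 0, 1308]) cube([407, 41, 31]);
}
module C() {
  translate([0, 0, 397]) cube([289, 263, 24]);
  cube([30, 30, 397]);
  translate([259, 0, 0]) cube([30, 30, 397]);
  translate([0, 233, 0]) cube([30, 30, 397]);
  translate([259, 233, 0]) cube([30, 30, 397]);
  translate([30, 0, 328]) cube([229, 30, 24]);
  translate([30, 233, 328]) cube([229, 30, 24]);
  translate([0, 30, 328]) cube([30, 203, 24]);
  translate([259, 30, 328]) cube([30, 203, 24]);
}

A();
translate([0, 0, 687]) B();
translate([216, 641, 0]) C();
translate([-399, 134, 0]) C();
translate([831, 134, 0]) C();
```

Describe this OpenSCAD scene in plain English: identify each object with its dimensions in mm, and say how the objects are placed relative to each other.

A is a table: top 721 mm (x) × 531 mm (y), 35 mm thick, upper face at z = 687 mm, on four round legs of 90 mm diameter, each leg's bounding box inset 28 mm from the nearest pair of top edges, running from z = 0 to the bottom of the top.

B is a wooden ladder with two side rails of 34×41 mm section and 1584 mm height, set 475 mm apart overall. Between them run 5 rectangular rungs (41 mm deep, 31 mm thick), front faces flush with the rails' −y face. The bottom of the first rung is 272 mm above the floor and each subsequent rung is 259 mm higher than the one below.

C is a four-legged stool. The seat is 289×263 mm, 24 mm thick, top at z = 421 mm. It stands on four square legs, each 30×30 mm in cross-section, from z = 0 to the seat underside, each flush with a corner of the seat. Four stretchers, 30 mm wide and 24 mm tall, connect adjacent legs with their undersides at z = 328 mm, each running between the inner faces of the legs it joins and aligned with the legs' outer faces on the other axis.

The ladder is on top of the table. Three stools sit around the table at the +y, −x, +x sides.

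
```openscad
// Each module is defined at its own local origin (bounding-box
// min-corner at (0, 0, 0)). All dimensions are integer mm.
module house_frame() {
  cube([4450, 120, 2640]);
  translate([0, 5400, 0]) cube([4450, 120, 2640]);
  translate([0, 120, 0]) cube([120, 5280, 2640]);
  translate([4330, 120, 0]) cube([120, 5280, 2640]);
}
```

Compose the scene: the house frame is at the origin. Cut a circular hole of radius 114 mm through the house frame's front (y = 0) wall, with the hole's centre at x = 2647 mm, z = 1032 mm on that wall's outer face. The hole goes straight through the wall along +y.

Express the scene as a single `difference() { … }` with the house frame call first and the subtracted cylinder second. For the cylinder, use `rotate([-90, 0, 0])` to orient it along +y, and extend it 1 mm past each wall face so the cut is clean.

difference() {
  house_frame();
  translate([2647, -1, 1032]) rotate([-90, 0, 0]) cylinder(h = 122, r = 114);
}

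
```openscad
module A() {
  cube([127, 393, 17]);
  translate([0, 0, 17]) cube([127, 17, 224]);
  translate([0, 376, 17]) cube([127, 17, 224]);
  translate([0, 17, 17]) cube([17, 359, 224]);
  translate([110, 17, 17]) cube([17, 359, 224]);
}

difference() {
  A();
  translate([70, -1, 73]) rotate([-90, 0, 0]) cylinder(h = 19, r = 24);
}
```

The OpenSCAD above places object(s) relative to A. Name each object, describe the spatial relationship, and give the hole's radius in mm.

The subtracted cylinder has r = 24 mm.

A is an open box. The open box has a circular hole through its front wall. The hole's radius is 24 mm.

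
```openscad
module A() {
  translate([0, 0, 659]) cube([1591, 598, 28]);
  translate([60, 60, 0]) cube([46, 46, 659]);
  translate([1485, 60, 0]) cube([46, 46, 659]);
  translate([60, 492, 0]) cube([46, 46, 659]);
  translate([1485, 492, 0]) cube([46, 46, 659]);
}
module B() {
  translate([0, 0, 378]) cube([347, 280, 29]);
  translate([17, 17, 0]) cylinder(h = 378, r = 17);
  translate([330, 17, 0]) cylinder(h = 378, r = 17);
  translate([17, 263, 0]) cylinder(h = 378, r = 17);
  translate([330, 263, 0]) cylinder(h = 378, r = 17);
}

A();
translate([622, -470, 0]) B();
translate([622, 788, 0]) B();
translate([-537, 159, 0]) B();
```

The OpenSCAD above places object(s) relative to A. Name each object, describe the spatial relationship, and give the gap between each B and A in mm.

Each stool's nearest face is 190 mm from the table's bounding box.

A is a table. B is a stool. Three stools sit around the table at the −y, +y, −x sides. The gap between each stool and the table is 190 mm.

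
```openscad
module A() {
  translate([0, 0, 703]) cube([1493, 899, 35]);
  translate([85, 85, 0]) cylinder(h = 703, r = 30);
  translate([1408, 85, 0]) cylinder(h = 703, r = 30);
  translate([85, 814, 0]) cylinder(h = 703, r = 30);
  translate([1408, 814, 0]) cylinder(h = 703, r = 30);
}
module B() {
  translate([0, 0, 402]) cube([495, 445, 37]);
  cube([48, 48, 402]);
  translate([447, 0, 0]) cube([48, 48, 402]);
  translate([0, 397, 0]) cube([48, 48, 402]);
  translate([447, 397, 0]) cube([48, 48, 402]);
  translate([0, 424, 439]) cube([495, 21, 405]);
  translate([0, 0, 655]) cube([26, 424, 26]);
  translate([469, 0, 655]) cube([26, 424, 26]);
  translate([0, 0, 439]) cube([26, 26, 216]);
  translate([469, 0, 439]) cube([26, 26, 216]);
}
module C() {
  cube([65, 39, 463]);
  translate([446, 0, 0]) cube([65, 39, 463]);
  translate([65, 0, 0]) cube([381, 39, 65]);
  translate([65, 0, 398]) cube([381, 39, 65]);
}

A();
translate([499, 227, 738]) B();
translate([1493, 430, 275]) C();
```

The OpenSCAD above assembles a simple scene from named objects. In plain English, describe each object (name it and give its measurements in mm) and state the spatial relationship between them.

A is a table with a 1493×899 mm rectangular top, 35 mm thick, top surface at z = 738 mm, supported by four round legs of 60 mm diameter, each leg's bounding box inset 55 mm from the nearest pair of top edges, running from the floor.

B is a chair. The seat is a 495×445×37 mm slab with its top at z = 439 mm, on four 48×48 mm corner legs (flush with the seat edges, standing on z = 0). A flat backrest 21 mm thick, 405 mm tall, spans the full seat width and rises from the seat top along its +y edge, rear face flush with the rear of the seat. Two armrests of 26×26 mm section run along each side from the seat's front edge to the front of the backrest, top faces 242 mm above the seat top and outer faces flush with the seat's x-edges; a 26×26 mm post under the front of each armrest stands on the seat at the front corner.

C is a picture frame with a 381×333 mm rectangular opening (x by z) and a uniform 65 mm border on every side. Frame depth is 39 mm along y. It is built from two vertical stiles running the full outside height and two horizontal rails spanning the gap between the stiles.

The chair is on top of the table, centred. The picture frame is beside the table with their tops flush at z = 738.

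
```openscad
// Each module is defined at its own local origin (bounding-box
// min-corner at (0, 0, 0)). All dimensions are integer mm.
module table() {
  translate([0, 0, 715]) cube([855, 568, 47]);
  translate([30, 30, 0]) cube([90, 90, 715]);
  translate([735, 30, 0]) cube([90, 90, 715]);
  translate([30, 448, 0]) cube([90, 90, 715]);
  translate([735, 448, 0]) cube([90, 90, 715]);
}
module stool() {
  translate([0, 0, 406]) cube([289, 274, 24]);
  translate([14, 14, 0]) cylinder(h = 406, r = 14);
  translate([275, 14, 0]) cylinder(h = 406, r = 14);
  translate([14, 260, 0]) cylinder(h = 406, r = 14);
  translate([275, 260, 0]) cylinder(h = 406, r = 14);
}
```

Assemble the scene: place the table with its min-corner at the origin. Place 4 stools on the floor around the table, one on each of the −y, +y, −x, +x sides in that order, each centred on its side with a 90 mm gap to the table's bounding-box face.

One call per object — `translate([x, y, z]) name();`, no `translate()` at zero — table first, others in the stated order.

table();
translate([283, -364, 0]) stool();
translate([283, 658, 0]) stool();
translate([-379, 147, 0]) stool();
translate([945, 147, 0]) stool();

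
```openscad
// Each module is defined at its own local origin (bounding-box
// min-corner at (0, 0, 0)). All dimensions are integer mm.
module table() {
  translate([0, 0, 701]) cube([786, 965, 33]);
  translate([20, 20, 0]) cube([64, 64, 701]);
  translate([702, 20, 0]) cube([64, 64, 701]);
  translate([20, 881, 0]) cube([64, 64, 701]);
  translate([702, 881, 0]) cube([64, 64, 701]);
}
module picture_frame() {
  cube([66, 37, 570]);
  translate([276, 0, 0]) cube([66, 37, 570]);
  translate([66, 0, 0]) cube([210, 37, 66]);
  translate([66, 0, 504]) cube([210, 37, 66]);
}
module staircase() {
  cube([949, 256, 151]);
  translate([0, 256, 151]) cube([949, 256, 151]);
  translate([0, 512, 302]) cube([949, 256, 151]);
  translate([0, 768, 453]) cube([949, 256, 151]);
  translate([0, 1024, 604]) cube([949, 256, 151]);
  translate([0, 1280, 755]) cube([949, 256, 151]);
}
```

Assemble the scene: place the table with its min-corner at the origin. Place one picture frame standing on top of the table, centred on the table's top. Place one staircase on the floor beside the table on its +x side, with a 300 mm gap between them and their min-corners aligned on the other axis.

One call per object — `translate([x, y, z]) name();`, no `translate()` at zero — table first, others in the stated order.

table();
translate([222, 464, 734]) picture_frame();
translate([1086, 0, 0]) staircase();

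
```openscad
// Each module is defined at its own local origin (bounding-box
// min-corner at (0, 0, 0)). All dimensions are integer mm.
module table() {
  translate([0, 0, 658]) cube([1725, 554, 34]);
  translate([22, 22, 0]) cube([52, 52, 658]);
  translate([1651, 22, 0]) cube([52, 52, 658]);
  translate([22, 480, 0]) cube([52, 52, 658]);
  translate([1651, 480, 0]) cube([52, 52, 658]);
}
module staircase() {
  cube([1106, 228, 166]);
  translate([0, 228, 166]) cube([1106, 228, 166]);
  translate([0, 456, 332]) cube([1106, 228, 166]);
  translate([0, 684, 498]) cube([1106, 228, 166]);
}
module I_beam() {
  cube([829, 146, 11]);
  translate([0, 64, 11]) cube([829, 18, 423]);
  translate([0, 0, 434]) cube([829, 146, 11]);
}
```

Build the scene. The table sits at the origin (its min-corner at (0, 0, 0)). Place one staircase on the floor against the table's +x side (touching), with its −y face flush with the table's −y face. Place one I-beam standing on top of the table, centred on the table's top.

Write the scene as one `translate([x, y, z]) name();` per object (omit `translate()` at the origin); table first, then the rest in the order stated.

table();
translate([1725, 0, 0]) staircase();
translate([448, 204, 692]) I_beam();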